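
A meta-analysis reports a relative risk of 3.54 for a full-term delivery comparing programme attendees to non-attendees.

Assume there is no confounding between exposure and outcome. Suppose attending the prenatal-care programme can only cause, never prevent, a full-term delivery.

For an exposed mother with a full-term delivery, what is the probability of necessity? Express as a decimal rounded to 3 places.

Under exogeneity and monotonicity, PN = (RR − 1) / RR = 1 − 1/RR.
PN = (3.54 − 1) / 3.54 = 2.54 / 3.54 ≈ 0.7175

PN ≈ 0.718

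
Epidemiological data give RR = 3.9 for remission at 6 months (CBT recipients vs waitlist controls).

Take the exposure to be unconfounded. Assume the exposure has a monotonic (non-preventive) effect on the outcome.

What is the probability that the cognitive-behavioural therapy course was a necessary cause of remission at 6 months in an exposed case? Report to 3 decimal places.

Under exogeneity and monotonicity, PN = (RR − 1) / RR = 1 − 1/RR.
PN = (3.9 − 1) / 3.9 = 2.9 / 3.9 ≈ 0.7436

PN ≈ 0.744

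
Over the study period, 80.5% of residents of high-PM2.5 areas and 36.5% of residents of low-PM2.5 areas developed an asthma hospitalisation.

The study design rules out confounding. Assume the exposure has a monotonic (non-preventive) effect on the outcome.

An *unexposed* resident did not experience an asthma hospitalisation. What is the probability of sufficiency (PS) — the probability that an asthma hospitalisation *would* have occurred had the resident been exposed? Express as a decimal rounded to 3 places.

PS ≈ 0.693

p₁ = 0.805, p₀ = 0.365.
Under exogeneity and monotonicity, PS = (p₁ − p₀) / (1 − p₀).
PS = (0.805 − 0.365) / (1 − 0.365) = 0.44 / 0.635 ≈ 0.6929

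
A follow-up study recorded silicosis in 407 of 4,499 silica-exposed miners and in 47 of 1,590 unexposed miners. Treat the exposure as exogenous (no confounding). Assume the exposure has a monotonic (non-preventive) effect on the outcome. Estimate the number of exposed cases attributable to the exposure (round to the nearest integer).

p₁ = P(outcome | exposed) = 407/4499 = 0.090465
p₀ = P(outcome | unexposed) = 47/1590 = 0.02956
PN = (p₁ − p₀)/p₁ = (0.090465 − 0.02956) / 0.090465 ≈ 0.67324.
Attributable cases ≈ PN × (exposed cases) = 0.67324 × 407 ≈ 274.01.

about 274 cases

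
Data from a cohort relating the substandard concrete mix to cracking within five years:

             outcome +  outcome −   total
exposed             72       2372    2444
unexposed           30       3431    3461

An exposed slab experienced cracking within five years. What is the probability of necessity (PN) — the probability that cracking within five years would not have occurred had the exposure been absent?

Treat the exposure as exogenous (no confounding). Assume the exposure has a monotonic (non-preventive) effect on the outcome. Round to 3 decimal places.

p₁ = P(outcome | exposed) = 72/2444 = 0.02946
p₀ = P(outcome | unexposed) = 30/3461 = 0.008668
Under exogeneity and monotonicity, PN = (p₁ − p₀) / p₁.
PN = (0.02946 − 0.008668) / 0.02946 = 0.020792 / 0.02946 ≈ 0.7058

PN ≈ 0.706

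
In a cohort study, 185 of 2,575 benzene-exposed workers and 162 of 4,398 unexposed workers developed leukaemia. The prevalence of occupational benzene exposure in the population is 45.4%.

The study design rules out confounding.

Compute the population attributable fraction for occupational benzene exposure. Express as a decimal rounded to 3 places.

p₁ = P(outcome | exposed) = 185/2575 = 0.071845
p₀ = P(outcome | unexposed) = 162/4398 = 0.036835
Overall risk P(Y=1) = π·p₁ + (1−π)·p₀ = 0.454×0.071845 + 0.546×0.036835 = 0.052729.
Under exogeneity, PAF = [P(Y=1) − p₀] / P(Y=1).
PAF = (0.052729 − 0.036835) / 0.052729 ≈ 0.3014

PAF ≈ 0.301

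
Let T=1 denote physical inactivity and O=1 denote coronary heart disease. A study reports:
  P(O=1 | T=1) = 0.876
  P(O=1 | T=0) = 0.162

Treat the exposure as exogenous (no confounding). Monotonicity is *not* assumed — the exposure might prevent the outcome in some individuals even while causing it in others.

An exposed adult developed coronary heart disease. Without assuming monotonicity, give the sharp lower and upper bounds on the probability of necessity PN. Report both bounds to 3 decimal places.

0.815 ≤ PN ≤ 0.957

Let p₁ = 0.876, p₀ = 0.162.
Under exogeneity alone the bounds on PN are max{0,(p₁−p₀)/p₁} ≤ PN ≤ min{1,(1−p₀)/p₁}.
  lower = (p₁ − p₀)/p₁ = 0.714 / 0.876 ≈ 0.8151
  upper = min{1, (1 − p₀)/p₁} = 0.838 / 0.876 ≈ 0.9566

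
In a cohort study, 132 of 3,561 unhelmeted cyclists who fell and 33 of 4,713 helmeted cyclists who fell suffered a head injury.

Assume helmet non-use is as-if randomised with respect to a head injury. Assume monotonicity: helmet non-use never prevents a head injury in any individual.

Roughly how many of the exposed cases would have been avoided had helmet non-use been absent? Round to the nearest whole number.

p₁ = P(outcome | exposed) = 132/3561 = 0.037068
p₀ = P(outcome | unexposed) = 33/4713 = 0.0070019
PN = (p₁ − p₀)/p₁ = (0.037068 − 0.0070019) / 0.037068 ≈ 0.81111.
Attributable cases ≈ PN × (exposed cases) = 0.81111 × 132 ≈ 107.07.

about 107 cases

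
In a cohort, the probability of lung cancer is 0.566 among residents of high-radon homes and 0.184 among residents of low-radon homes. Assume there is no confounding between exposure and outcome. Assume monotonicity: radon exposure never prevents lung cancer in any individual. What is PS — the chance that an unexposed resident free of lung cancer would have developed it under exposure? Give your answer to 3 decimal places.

PS ≈ 0.468

Let p₁ = 0.566, p₀ = 0.184.
Under exogeneity and monotonicity, PS = (p₁ − p₀) / (1 − p₀).
PS = (0.566 − 0.184) / (1 − 0.184) = 0.382 / 0.816 ≈ 0.4681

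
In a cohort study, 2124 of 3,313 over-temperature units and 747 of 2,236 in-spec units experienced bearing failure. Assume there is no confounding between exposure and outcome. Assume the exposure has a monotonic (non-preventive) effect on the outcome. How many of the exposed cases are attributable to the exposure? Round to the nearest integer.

about 1017 cases

p₁ = P(outcome | exposed) = 2124/3313 = 0.64111
p₀ = P(outcome | unexposed) = 747/2236 = 0.33408
PN = (p₁ − p₀)/p₁ = (0.64111 − 0.33408) / 0.64111 ≈ 0.47891.
Attributable cases ≈ PN × (exposed cases) = 0.47891 × 2124 ≈ 1017.20.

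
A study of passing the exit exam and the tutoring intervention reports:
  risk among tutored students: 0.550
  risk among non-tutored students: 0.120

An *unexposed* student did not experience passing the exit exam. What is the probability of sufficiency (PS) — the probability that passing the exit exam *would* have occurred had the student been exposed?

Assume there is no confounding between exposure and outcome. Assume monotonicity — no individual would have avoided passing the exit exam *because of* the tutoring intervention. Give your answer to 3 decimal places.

PS ≈ 0.489

Let p₁ = 0.55, p₀ = 0.12.
Under exogeneity and monotonicity, PS = (p₁ − p₀) / (1 − p₀).
PS = (0.55 − 0.12) / (1 − 0.12) = 0.43 / 0.88 ≈ 0.4886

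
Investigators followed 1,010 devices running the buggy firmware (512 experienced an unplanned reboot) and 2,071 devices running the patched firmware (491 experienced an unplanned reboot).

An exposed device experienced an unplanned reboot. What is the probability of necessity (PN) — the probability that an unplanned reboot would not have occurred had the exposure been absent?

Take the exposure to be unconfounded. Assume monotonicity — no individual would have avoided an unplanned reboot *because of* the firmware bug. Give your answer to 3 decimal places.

PN ≈ 0.532

p₁ = P(outcome | exposed) = 512/1010 = 0.50693
p₀ = P(outcome | unexposed) = 491/2071 = 0.23708
Under exogeneity and monotonicity, PN = (p₁ − p₀) / p₁.
PN = (0.50693 − 0.23708) / 0.50693 = 0.26985 / 0.50693 ≈ 0.5323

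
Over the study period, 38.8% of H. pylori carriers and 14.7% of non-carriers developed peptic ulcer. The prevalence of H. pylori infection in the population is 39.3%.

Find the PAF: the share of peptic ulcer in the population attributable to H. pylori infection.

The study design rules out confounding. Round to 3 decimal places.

p₁ = 0.388, p₀ = 0.147.
Overall risk P(Y=1) = π·p₁ + (1−π)·p₀ = 0.393×0.388 + 0.607×0.147 = 0.24171.
Under exogeneity, PAF = [P(Y=1) − p₀] / P(Y=1).
PAF = (0.24171 − 0.147) / 0.24171 ≈ 0.3918

PAF ≈ 0.392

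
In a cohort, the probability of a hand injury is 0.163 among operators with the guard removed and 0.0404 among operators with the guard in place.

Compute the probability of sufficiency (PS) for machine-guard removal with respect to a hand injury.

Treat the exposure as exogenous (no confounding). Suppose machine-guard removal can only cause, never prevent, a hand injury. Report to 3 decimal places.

PS ≈ 0.128

Let p₁ = 0.163, p₀ = 0.0404.
Under exogeneity and monotonicity, PS = (p₁ − p₀) / (1 − p₀).
PS = (0.163 − 0.0404) / (1 − 0.0404) = 0.1226 / 0.9596 ≈ 0.1278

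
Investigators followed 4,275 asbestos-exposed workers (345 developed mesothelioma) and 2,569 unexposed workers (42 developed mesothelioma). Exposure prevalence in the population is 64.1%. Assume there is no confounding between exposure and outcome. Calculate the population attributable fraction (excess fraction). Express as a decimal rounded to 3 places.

p₁ = P(outcome | exposed) = 345/4275 = 0.080702
p₀ = P(outcome | unexposed) = 42/2569 = 0.016349
Overall risk P(Y=1) = π·p₁ + (1−π)·p₀ = 0.641×0.080702 + 0.359×0.016349 = 0.057599.
Under exogeneity, PAF = [P(Y=1) − p₀] / P(Y=1).
PAF = (0.057599 − 0.016349) / 0.057599 ≈ 0.7162

PAF ≈ 0.716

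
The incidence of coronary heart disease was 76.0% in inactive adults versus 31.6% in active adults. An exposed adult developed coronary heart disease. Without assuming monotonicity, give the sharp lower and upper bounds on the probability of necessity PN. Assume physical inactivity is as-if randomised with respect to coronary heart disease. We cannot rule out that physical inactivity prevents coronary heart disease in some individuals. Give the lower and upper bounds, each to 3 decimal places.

0.584 ≤ PN ≤ 0.900

p₁ = 0.76, p₀ = 0.316.
Under exogeneity alone the bounds on PN are max{0,(p₁−p₀)/p₁} ≤ PN ≤ min{1,(1−p₀)/p₁}.
  lower = (p₁ − p₀)/p₁ = 0.444 / 0.76 ≈ 0.5842
  upper = min{1, (1 − p₀)/p₁} = 0.684 / 0.76 ≈ 0.9000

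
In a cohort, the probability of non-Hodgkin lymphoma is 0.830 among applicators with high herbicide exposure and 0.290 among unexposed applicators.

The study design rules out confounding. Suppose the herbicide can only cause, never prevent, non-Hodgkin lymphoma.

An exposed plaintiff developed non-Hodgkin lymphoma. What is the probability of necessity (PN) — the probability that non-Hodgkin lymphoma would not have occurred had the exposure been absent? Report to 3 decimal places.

PN ≈ 0.651

Let p₁ = 0.83, p₀ = 0.29.
Under exogeneity and monotonicity, PN = (p₁ − p₀) / p₁.
PN = (0.83 − 0.29) / 0.83 = 0.54 / 0.83 ≈ 0.6506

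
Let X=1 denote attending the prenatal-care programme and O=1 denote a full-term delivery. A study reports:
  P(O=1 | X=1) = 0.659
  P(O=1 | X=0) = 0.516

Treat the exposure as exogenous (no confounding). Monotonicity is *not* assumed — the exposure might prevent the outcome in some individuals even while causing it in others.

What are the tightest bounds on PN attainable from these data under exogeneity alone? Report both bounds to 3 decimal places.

Let p₁ = 0.659, p₀ = 0.516.
Under exogeneity alone the bounds on PN are max{0,(p₁−p₀)/p₁} ≤ PN ≤ min{1,(1−p₀)/p₁}.
  lower = (p₁ − p₀)/p₁ = 0.143 / 0.659 ≈ 0.2170
  upper = min{1, (1 − p₀)/p₁} = 0.484 / 0.659 ≈ 0.7344

0.217 ≤ PN ≤ 0.734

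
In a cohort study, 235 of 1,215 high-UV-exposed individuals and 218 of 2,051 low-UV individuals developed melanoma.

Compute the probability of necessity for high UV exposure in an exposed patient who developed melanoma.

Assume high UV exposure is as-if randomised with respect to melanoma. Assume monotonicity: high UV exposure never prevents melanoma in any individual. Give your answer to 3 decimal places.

p₁ = P(outcome | exposed) = 235/1215 = 0.19342
p₀ = P(outcome | unexposed) = 218/2051 = 0.10629
Under exogeneity and monotonicity, PN = (p₁ − p₀) / p₁.
PN = (0.19342 − 0.10629) / 0.19342 = 0.087126 / 0.19342 ≈ 0.4505

PN ≈ 0.450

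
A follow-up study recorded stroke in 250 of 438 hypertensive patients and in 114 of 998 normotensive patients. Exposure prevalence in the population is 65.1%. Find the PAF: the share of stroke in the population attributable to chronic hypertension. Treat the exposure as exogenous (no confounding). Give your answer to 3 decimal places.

p₁ = P(outcome | exposed) = 250/438 = 0.57078
p₀ = P(outcome | unexposed) = 114/998 = 0.11423
Overall risk P(Y=1) = π·p₁ + (1−π)·p₀ = 0.651×0.57078 + 0.349×0.11423 = 0.41144.
Under exogeneity, PAF = [P(Y=1) − p₀] / P(Y=1).
PAF = (0.41144 − 0.11423) / 0.41144 ≈ 0.7224

PAF ≈ 0.722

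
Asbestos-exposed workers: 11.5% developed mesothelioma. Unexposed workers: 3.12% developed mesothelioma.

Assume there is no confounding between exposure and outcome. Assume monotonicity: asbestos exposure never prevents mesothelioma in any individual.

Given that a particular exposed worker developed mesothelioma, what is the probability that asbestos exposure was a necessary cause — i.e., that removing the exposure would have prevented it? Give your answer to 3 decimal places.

p₁ = 0.115, p₀ = 0.0312.
Under exogeneity and monotonicity, PN = (p₁ − p₀) / p₁.
PN = (0.115 − 0.0312) / 0.115 = 0.0838 / 0.115 ≈ 0.7287

PN ≈ 0.729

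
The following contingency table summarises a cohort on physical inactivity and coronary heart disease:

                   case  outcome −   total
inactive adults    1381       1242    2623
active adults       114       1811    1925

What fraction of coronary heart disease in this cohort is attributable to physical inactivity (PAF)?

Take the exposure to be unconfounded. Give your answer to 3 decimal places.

PAF ≈ 0.820

p₁ = P(outcome | exposed) = 1381/2623 = 0.5265
p₀ = P(outcome | unexposed) = 114/1925 = 0.059221
Exposure prevalence π = 2623/4548 = 0.57674; overall risk P(Y=1) = 0.32872.
Under exogeneity, PAF = [P(Y=1) − p₀]/P(Y=1).
PAF = (0.32872 − 0.059221) / 0.32872 ≈ 0.8198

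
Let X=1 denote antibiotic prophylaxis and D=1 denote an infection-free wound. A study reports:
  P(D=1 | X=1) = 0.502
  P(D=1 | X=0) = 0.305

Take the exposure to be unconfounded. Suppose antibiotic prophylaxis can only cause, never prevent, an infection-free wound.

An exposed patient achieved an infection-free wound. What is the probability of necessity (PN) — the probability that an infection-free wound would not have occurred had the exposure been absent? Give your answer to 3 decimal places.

Let p₁ = 0.502, p₀ = 0.305.
Under exogeneity and monotonicity, PN = (p₁ − p₀) / p₁.
PN = (0.502 − 0.305) / 0.502 = 0.197 / 0.502 ≈ 0.3924

PN ≈ 0.392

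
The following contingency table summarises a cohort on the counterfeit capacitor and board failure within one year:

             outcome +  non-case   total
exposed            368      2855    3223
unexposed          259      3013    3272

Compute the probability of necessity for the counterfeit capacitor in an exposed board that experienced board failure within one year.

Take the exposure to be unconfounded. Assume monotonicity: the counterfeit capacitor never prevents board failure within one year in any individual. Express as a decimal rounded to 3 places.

p₁ = P(outcome | exposed) = 368/3223 = 0.11418
p₀ = P(outcome | unexposed) = 259/3272 = 0.079156
Under exogeneity and monotonicity, PN = (p₁ − p₀)/p₁.
PN = (0.11418 − 0.079156) / 0.11418 ≈ 0.3067

PN ≈ 0.307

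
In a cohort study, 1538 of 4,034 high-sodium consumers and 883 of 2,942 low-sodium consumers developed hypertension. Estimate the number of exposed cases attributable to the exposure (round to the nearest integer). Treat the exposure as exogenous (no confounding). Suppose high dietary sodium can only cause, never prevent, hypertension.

p₁ = P(outcome | exposed) = 1538/4034 = 0.38126
p₀ = P(outcome | unexposed) = 883/2942 = 0.30014
PN = (p₁ − p₀)/p₁ = (0.38126 − 0.30014) / 0.38126 ≈ 0.21278.
Attributable cases ≈ PN × (exposed cases) = 0.21278 × 1538 ≈ 327.25.

about 327 cases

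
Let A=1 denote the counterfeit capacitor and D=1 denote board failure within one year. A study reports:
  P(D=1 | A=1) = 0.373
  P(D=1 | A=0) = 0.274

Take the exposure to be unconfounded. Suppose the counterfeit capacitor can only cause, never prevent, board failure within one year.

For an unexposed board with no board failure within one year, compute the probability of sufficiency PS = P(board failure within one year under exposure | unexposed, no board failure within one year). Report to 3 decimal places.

Let p₁ = 0.373, p₀ = 0.274.
Under exogeneity and monotonicity, PS = (p₁ − p₀) / (1 − p₀).
PS = (0.373 − 0.274) / (1 − 0.274) = 0.099 / 0.726 ≈ 0.1364

PS ≈ 0.136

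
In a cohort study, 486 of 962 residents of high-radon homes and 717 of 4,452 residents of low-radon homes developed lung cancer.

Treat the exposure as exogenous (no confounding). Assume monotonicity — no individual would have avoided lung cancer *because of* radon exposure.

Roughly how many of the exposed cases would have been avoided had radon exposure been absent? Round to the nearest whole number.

p₁ = P(outcome | exposed) = 486/962 = 0.5052
p₀ = P(outcome | unexposed) = 717/4452 = 0.16105
PN = (p₁ − p₀)/p₁ = (0.5052 − 0.16105) / 0.5052 ≈ 0.68121.
Attributable cases ≈ PN × (exposed cases) = 0.68121 × 486 ≈ 331.07.

about 331 cases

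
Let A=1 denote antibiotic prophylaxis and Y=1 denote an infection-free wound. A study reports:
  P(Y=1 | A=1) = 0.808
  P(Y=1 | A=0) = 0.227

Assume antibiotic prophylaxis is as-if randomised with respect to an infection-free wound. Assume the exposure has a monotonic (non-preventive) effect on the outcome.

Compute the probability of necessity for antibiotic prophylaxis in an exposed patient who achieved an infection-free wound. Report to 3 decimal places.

Let p₁ = 0.808, p₀ = 0.227.
Under exogeneity and monotonicity, PN = (p₁ − p₀) / p₁.
PN = (0.808 − 0.227) / 0.808 = 0.581 / 0.808 ≈ 0.7191

PN ≈ 0.719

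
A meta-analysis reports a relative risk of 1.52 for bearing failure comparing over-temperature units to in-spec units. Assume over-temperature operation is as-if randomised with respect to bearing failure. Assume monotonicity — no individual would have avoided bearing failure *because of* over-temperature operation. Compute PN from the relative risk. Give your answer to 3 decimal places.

PN ≈ 0.342

Under exogeneity and monotonicity, PN = (RR − 1) / RR = 1 − 1/RR.
PN = (1.52 − 1) / 1.52 = 0.52 / 1.52 ≈ 0.3421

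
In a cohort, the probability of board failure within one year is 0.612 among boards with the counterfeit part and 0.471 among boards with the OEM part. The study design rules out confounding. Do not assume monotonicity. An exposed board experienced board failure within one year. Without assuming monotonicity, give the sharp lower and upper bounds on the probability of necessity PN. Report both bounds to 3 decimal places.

0.230 ≤ PN ≤ 0.864

Let p₁ = 0.612, p₀ = 0.471.
Under exogeneity alone the bounds on PN are max{0,(p₁−p₀)/p₁} ≤ PN ≤ min{1,(1−p₀)/p₁}.
  lower = (p₁ − p₀)/p₁ = 0.141 / 0.612 ≈ 0.2304
  upper = min{1, (1 − p₀)/p₁} = 0.529 / 0.612 ≈ 0.8644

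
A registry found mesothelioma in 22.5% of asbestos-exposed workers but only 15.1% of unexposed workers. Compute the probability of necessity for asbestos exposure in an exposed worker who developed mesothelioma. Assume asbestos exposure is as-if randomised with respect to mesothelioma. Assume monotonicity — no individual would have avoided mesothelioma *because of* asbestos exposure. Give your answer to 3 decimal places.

p₁ = 0.225, p₀ = 0.151.
Under exogeneity and monotonicity, PN = (p₁ − p₀) / p₁.
PN = (0.225 − 0.151) / 0.225 = 0.074 / 0.225 ≈ 0.3289

PN ≈ 0.329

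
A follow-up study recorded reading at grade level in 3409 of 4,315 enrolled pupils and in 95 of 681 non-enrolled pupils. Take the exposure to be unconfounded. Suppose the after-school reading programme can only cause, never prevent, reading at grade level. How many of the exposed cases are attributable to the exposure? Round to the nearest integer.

about 2807 cases

p₁ = P(outcome | exposed) = 3409/4315 = 0.79003
p₀ = P(outcome | unexposed) = 95/681 = 0.1395
PN = (p₁ − p₀)/p₁ = (0.79003 − 0.1395) / 0.79003 ≈ 0.82342.
Attributable cases ≈ PN × (exposed cases) = 0.82342 × 3409 ≈ 2807.05.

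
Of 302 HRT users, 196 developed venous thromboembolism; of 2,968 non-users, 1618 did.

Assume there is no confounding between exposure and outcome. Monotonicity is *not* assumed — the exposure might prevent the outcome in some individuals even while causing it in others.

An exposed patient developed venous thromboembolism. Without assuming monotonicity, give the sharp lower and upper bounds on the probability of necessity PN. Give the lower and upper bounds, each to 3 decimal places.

0.160 ≤ PN ≤ 0.701

p₁ = P(outcome | exposed) = 196/302 = 0.64901
p₀ = P(outcome | unexposed) = 1618/2968 = 0.54515
Under exogeneity alone the bounds on PN are max{0,(p₁−p₀)/p₁} ≤ PN ≤ min{1,(1−p₀)/p₁}.
  lower = (p₁ − p₀)/p₁ = 0.10386 / 0.64901 ≈ 0.1600
  upper = min{1, (1 − p₀)/p₁} = 0.45485 / 0.64901 ≈ 0.7008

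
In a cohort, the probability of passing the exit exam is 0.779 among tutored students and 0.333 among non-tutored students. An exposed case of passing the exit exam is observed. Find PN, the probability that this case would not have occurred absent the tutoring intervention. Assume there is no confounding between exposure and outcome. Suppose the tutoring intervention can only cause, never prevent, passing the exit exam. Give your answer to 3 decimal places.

Let p₁ = 0.779, p₀ = 0.333.
Under exogeneity and monotonicity, PN = (p₁ − p₀) / p₁.
PN = (0.779 − 0.333) / 0.779 = 0.446 / 0.779 ≈ 0.5725

PN ≈ 0.573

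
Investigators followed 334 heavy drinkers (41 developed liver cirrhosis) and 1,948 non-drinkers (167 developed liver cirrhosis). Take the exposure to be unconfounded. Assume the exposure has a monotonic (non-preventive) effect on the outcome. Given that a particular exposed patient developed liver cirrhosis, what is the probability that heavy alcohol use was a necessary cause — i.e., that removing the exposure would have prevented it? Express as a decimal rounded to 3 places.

p₁ = P(outcome | exposed) = 41/334 = 0.12275
p₀ = P(outcome | unexposed) = 167/1948 = 0.085729
Under exogeneity and monotonicity, PN = (p₁ − p₀) / p₁.
PN = (0.12275 − 0.085729) / 0.12275 = 0.037026 / 0.12275 ≈ 0.3016

PN ≈ 0.302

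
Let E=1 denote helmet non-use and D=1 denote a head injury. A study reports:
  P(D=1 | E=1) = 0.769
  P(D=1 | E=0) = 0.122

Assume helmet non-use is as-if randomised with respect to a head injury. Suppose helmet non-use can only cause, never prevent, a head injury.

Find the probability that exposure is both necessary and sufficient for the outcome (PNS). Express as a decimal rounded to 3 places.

Let p₁ = 0.769, p₀ = 0.122.
Under exogeneity and monotonicity, PNS = p₁ − p₀.
PNS = 0.769 − 0.122 = 0.647

PNS ≈ 0.647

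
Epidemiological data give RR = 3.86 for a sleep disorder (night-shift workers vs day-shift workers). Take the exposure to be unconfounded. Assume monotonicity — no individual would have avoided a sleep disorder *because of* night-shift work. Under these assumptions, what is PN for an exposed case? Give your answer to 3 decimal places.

PN ≈ 0.741

Under exogeneity and monotonicity, PN = (RR − 1) / RR = 1 − 1/RR.
PN = (3.86 − 1) / 3.86 = 2.86 / 3.86 ≈ 0.7409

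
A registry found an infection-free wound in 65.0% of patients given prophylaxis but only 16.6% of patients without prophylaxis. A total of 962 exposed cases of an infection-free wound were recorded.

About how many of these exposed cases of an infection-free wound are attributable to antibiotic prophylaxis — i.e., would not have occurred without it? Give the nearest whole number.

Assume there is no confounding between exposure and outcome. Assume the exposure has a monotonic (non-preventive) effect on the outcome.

about 716 cases

p₁ = 0.65, p₀ = 0.166.
PN = (p₁ − p₀)/p₁ = (0.65 − 0.166) / 0.65 ≈ 0.74462.
Attributable cases ≈ PN × (exposed cases) = 0.74462 × 962 ≈ 716.32.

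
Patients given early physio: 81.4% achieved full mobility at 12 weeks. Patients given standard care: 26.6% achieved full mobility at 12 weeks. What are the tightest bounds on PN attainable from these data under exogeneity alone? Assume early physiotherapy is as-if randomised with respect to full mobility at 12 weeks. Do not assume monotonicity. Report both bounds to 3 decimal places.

p₁ = 0.814, p₀ = 0.266.
Under exogeneity alone the bounds on PN are max{0,(p₁−p₀)/p₁} ≤ PN ≤ min{1,(1−p₀)/p₁}.
  lower = (p₁ − p₀)/p₁ = 0.548 / 0.814 ≈ 0.6732
  upper = min{1, (1 − p₀)/p₁} = 0.734 / 0.814 ≈ 0.9017

0.673 ≤ PN ≤ 0.902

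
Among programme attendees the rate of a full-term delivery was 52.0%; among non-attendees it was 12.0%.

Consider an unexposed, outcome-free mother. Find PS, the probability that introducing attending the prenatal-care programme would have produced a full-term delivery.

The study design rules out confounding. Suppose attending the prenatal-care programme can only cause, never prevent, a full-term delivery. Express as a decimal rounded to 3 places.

p₁ = 0.52, p₀ = 0.12.
Under exogeneity and monotonicity, PS = (p₁ − p₀) / (1 − p₀).
PS = (0.52 − 0.12) / (1 − 0.12) = 0.4 / 0.88 ≈ 0.4545

PS ≈ 0.455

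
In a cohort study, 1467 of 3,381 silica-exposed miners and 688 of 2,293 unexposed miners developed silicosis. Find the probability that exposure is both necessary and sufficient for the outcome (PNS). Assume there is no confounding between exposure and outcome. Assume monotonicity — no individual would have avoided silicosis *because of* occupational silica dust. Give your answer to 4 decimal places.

p₁ = P(outcome | exposed) = 1467/3381 = 0.4339
p₀ = P(outcome | unexposed) = 688/2293 = 0.30004
Under exogeneity and monotonicity, PNS = p₁ − p₀.
PNS = 0.4339 − 0.30004 = 0.13385

PNS ≈ 0.1339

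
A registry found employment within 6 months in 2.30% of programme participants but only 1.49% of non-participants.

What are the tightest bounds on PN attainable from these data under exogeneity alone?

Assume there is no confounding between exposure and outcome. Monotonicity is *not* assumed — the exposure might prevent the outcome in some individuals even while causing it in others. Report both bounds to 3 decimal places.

0.352 ≤ PN ≤ 1.000

p₁ = 0.023, p₀ = 0.0149.
Under exogeneity alone the bounds on PN are max{0,(p₁−p₀)/p₁} ≤ PN ≤ min{1,(1−p₀)/p₁}.
  lower = (p₁ − p₀)/p₁ = 0.0081 / 0.023 ≈ 0.3522
  upper = min{1, (1 − p₀)/p₁} = 0.9851 / 0.023 ≈ 42.8304 → capped at 1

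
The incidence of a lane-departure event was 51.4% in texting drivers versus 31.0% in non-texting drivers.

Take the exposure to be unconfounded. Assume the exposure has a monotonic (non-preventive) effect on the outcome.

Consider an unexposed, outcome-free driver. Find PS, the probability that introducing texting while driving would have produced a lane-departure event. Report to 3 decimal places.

PS ≈ 0.296

p₁ = 0.514, p₀ = 0.31.
Under exogeneity and monotonicity, PS = (p₁ − p₀) / (1 − p₀).
PS = (0.514 − 0.31) / (1 − 0.31) = 0.204 / 0.69 ≈ 0.2957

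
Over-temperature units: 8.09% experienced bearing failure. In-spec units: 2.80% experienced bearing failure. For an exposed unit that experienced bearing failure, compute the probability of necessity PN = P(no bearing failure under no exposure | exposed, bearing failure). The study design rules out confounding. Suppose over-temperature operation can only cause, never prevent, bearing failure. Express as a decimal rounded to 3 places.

PN ≈ 0.654

p₁ = 0.0809, p₀ = 0.028.
Under exogeneity and monotonicity, PN = (p₁ − p₀) / p₁.
PN = (0.0809 − 0.028) / 0.0809 = 0.0529 / 0.0809 ≈ 0.6539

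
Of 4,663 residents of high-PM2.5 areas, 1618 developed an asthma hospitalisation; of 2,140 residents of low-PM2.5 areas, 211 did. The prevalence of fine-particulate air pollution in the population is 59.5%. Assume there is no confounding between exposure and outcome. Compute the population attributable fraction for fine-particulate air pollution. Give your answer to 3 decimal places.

p₁ = P(outcome | exposed) = 1618/4663 = 0.34699
p₀ = P(outcome | unexposed) = 211/2140 = 0.098598
Overall risk P(Y=1) = π·p₁ + (1−π)·p₀ = 0.595×0.34699 + 0.405×0.098598 = 0.24639.
Under exogeneity, PAF = [P(Y=1) − p₀] / P(Y=1).
PAF = (0.24639 − 0.098598) / 0.24639 ≈ 0.5998

PAF ≈ 0.600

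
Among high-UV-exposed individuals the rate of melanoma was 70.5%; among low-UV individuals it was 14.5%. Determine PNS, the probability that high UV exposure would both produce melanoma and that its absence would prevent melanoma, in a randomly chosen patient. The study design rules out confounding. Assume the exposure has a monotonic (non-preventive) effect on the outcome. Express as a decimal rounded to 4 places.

p₁ = 0.705, p₀ = 0.145.
Under exogeneity and monotonicity, PNS = p₁ − p₀.
PNS = 0.705 − 0.145 = 0.56

PNS ≈ 0.5600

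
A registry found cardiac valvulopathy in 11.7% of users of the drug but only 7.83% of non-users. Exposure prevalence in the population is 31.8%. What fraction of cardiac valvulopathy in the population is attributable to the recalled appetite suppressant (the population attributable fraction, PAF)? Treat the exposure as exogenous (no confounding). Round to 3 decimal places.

PAF ≈ 0.136

p₁ = 0.117, p₀ = 0.0783.
Overall risk P(Y=1) = π·p₁ + (1−π)·p₀ = 0.318×0.117 + 0.682×0.0783 = 0.090607.
Under exogeneity, PAF = [P(Y=1) − p₀] / P(Y=1).
PAF = (0.090607 − 0.0783) / 0.090607 ≈ 0.1358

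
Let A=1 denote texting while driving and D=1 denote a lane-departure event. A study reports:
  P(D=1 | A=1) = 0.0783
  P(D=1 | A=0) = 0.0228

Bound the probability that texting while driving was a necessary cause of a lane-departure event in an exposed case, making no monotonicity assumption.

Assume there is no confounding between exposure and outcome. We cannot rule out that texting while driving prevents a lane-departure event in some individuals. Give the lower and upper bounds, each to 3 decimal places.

0.709 ≤ PN ≤ 1.000

Let p₁ = 0.0783, p₀ = 0.0228.
Under exogeneity alone the bounds on PN are max{0,(p₁−p₀)/p₁} ≤ PN ≤ min{1,(1−p₀)/p₁}.
  lower = (p₁ − p₀)/p₁ = 0.0555 / 0.0783 ≈ 0.7088
  upper = min{1, (1 − p₀)/p₁} = 0.9772 / 0.0783 ≈ 12.4802 → capped at 1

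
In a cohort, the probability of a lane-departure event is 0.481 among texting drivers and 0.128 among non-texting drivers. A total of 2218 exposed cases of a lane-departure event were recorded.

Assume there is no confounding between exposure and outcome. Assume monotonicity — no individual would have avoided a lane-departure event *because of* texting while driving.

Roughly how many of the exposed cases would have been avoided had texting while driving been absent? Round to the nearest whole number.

about 1628 cases

Let p₁ = 0.481, p₀ = 0.128.
PN = (p₁ − p₀)/p₁ = (0.481 − 0.128) / 0.481 ≈ 0.73389.
Attributable cases ≈ PN × (exposed cases) = 0.73389 × 2218 ≈ 1627.76.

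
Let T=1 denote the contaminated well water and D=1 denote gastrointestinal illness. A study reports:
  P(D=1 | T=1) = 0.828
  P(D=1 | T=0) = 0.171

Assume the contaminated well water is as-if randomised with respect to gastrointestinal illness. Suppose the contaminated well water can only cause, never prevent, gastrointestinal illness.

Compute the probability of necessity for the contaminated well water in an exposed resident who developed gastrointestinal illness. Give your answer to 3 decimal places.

PN ≈ 0.793

Let p₁ = 0.828, p₀ = 0.171.
Under exogeneity and monotonicity, PN = (p₁ − p₀) / p₁.
PN = (0.828 − 0.171) / 0.828 = 0.657 / 0.828 ≈ 0.7935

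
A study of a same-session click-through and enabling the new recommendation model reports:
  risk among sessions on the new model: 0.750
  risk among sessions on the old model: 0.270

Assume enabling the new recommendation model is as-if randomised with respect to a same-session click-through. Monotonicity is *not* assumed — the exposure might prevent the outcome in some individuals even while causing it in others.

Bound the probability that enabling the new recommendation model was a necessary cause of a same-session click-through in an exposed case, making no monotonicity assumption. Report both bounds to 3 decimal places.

Let p₁ = 0.75, p₀ = 0.27.
Under exogeneity alone the bounds on PN are max{0,(p₁−p₀)/p₁} ≤ PN ≤ min{1,(1−p₀)/p₁}.
  lower = (p₁ − p₀)/p₁ = 0.48 / 0.75 ≈ 0.6400
  upper = min{1, (1 − p₀)/p₁} = 0.73 / 0.75 ≈ 0.9733

0.640 ≤ PN ≤ 0.973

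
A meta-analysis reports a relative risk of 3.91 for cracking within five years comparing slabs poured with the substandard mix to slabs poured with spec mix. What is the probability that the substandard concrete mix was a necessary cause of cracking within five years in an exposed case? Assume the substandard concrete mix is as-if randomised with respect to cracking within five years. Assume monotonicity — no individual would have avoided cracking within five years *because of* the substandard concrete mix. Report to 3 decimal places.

PN ≈ 0.744

Under exogeneity and monotonicity, PN = (RR − 1) / RR = 1 − 1/RR.
PN = (3.91 − 1) / 3.91 = 2.91 / 3.91 ≈ 0.7442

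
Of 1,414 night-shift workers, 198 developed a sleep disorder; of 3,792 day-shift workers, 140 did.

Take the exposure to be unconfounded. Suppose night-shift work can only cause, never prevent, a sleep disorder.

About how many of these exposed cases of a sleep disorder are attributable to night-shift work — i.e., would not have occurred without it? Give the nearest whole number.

about 146 cases

p₁ = P(outcome | exposed) = 198/1414 = 0.14003
p₀ = P(outcome | unexposed) = 140/3792 = 0.03692
PN = (p₁ − p₀)/p₁ = (0.14003 − 0.03692) / 0.14003 ≈ 0.73634.
Attributable cases ≈ PN × (exposed cases) = 0.73634 × 198 ≈ 145.80.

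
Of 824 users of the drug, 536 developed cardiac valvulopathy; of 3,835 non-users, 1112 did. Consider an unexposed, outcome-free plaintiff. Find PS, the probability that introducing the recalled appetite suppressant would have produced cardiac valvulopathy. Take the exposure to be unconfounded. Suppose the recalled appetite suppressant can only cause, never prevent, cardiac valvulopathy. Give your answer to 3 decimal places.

p₁ = P(outcome | exposed) = 536/824 = 0.65049
p₀ = P(outcome | unexposed) = 1112/3835 = 0.28996
Under exogeneity and monotonicity, PS = (p₁ − p₀) / (1 − p₀).
PS = (0.65049 − 0.28996) / (1 − 0.28996) = 0.36052 / 0.71004 ≈ 0.5078

PS ≈ 0.508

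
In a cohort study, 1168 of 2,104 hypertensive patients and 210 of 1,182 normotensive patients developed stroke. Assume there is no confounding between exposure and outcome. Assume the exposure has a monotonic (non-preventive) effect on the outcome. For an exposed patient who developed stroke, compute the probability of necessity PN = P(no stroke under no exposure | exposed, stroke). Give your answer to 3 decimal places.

p₁ = P(outcome | exposed) = 1168/2104 = 0.55513
p₀ = P(outcome | unexposed) = 210/1182 = 0.17766
Under exogeneity and monotonicity, PN = (p₁ − p₀) / p₁.
PN = (0.55513 − 0.17766) / 0.55513 = 0.37747 / 0.55513 ≈ 0.6800

PN ≈ 0.680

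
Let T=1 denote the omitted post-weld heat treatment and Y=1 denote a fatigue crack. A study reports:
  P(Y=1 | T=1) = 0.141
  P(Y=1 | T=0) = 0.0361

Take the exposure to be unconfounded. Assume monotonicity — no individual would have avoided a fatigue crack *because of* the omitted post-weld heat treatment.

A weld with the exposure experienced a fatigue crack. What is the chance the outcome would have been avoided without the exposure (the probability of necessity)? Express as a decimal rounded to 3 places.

PN ≈ 0.744

Let p₁ = 0.141, p₀ = 0.0361.
Under exogeneity and monotonicity, PN = (p₁ − p₀) / p₁.
PN = (0.141 − 0.0361) / 0.141 = 0.1049 / 0.141 ≈ 0.7440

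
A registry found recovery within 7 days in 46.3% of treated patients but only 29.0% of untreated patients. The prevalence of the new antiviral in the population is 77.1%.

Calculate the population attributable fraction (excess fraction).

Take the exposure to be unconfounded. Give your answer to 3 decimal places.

PAF ≈ 0.315

p₁ = 0.463, p₀ = 0.29.
Overall risk P(Y=1) = π·p₁ + (1−π)·p₀ = 0.771×0.463 + 0.229×0.29 = 0.42338.
Under exogeneity, PAF = [P(Y=1) − p₀] / P(Y=1).
PAF = (0.42338 − 0.29) / 0.42338 ≈ 0.3150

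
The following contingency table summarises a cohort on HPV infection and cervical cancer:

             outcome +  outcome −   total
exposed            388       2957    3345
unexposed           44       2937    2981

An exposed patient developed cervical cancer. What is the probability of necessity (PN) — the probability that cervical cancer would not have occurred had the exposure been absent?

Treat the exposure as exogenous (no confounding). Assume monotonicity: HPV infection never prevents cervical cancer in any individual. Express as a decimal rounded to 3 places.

p₁ = P(outcome | exposed) = 388/3345 = 0.11599
p₀ = P(outcome | unexposed) = 44/2981 = 0.01476
Under exogeneity and monotonicity, PN = (p₁ − p₀) / p₁.
PN = (0.11599 − 0.01476) / 0.11599 = 0.10123 / 0.11599 ≈ 0.8728

PN ≈ 0.873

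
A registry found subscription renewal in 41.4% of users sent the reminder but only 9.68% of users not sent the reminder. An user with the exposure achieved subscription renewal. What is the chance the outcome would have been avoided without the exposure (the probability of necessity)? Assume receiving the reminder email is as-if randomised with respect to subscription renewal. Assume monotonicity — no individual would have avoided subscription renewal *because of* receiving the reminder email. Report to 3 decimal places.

p₁ = 0.414, p₀ = 0.0968.
Under exogeneity and monotonicity, PN = (p₁ − p₀) / p₁.
PN = (0.414 − 0.0968) / 0.414 = 0.3172 / 0.414 ≈ 0.7662

PN ≈ 0.766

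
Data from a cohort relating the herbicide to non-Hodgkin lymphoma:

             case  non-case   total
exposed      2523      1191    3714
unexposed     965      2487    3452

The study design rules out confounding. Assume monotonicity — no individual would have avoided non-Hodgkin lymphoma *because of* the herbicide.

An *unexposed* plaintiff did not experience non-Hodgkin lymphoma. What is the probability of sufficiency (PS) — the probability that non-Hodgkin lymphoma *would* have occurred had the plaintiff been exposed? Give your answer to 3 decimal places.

PS ≈ 0.555

p₁ = P(outcome | exposed) = 2523/3714 = 0.67932
p₀ = P(outcome | unexposed) = 965/3452 = 0.27955
Under exogeneity and monotonicity, PS = (p₁ − p₀) / (1 − p₀).
PS = (0.67932 − 0.27955) / (1 − 0.27955) = 0.39977 / 0.72045 ≈ 0.5549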